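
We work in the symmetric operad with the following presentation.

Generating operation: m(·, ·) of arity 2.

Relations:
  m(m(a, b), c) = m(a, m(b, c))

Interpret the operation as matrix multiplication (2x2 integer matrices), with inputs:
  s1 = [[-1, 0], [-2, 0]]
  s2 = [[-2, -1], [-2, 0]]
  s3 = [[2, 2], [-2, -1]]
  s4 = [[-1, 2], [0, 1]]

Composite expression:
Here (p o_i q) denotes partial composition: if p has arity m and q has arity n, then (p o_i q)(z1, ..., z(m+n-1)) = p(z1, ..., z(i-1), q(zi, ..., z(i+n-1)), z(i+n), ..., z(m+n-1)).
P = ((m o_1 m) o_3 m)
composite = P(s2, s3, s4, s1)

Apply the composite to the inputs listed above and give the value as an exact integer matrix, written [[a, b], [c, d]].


[[12, 0], [20, 0]]

m(s2, s3) = [[-2, -3], [-4, -4]]
m(s4, s1) = [[-3, 0], [-2, 0]]
m(m(s2, s3), m(s4, s1)) = [[12, 0], [20, 0]]


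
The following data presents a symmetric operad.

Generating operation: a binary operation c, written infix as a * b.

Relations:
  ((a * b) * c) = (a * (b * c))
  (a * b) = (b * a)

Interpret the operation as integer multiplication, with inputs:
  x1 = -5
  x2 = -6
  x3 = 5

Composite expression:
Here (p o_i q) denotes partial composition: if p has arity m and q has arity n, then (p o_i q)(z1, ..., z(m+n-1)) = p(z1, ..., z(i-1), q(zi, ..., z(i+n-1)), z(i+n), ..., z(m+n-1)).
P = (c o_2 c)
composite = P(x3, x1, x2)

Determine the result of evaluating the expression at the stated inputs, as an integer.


150

(x1 * x2) = 30
(x3 * (x1 * x2)) = 150


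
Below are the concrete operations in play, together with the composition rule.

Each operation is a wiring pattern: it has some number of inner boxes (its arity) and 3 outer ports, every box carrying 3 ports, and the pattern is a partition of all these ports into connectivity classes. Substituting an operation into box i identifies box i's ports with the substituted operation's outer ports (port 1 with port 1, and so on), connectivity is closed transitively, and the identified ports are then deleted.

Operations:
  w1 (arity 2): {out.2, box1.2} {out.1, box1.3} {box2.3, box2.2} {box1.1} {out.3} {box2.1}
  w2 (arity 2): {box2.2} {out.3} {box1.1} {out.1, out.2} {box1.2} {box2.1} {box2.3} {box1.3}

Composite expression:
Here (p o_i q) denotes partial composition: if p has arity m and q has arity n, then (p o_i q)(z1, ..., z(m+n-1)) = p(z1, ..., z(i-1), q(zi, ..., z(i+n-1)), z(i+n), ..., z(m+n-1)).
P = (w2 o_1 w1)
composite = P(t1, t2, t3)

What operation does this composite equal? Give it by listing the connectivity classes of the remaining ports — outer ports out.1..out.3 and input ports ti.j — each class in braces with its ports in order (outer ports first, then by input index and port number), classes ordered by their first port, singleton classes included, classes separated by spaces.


Substituting into w2 glues patterns; closure does the rest.
w1 over (t1, t2) gives {out.1, t1.3} {out.2, t1.2} {out.3} {t1.1} {t2.1} {t2.2, t2.3}, out.j being that stage's outer ports
w2 over (t1, t2, t3) gives {out.1, out.2} {out.3} {t1.1} {t1.2} {t1.3} {t2.1} {t2.2, t2.3} {t3.1} {t3.2} {t3.3}, out.j being that stage's outer ports

{out.1, out.2} {out.3} {t1.1} {t1.2} {t1.3} {t2.1} {t2.2, t2.3} {t3.1} {t3.2} {t3.3}


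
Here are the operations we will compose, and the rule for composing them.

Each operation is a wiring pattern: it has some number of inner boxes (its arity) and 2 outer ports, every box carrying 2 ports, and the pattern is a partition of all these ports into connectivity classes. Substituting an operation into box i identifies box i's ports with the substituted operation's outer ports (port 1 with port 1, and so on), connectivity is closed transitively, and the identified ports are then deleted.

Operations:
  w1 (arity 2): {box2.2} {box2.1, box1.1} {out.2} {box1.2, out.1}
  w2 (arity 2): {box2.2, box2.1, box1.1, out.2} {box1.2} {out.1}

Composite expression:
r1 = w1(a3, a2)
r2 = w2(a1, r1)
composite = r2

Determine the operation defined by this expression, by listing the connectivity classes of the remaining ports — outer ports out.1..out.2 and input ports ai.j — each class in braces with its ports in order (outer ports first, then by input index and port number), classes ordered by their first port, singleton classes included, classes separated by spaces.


After gluing at w2, chains via deleted ports link the a-ports.
the subtree at w1 composes to {out.1, a3.2} {out.2} {a2.1, a3.1} {a2.2} on (a3, a2); out.j = own outer ports
the subtree at w2 composes to {out.1} {out.2, a1.1, a3.2} {a1.2} {a2.1, a3.1} {a2.2} on (a1, a3, a2); out.j = own outer ports

{out.1} {out.2, a1.1, a3.2} {a1.2} {a2.1, a3.1} {a2.2}


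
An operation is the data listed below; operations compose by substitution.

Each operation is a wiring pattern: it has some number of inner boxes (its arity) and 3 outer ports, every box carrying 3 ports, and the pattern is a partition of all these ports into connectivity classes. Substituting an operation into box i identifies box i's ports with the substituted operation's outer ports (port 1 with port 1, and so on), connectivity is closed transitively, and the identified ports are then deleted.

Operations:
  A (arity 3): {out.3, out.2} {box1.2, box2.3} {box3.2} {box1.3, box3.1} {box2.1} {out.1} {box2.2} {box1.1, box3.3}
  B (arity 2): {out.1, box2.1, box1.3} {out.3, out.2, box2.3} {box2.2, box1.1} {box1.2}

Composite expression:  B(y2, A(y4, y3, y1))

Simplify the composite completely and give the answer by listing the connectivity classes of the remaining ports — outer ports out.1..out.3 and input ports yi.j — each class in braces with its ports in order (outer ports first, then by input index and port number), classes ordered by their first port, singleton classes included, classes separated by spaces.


{out.1, y2.3} {out.2, out.3, y2.1} {y1.1, y4.3} {y1.2} {y1.3, y4.1} {y2.2} {y3.1} {y3.2} {y3.3, y4.2}

Two ports join when wires chain via B-identified ports.
stage A: inputs (y4, y3, y1), connectivity {out.1} {out.2, out.3} {y1.1, y4.3} {y1.2} {y1.3, y4.1} {y3.1} {y3.2} {y3.3, y4.2}, out.j its boundary
stage B: inputs (y2, y4, y3, y1), connectivity {out.1, y2.3} {out.2, out.3, y2.1} {y1.1, y4.3} {y1.2} {y1.3, y4.1} {y2.2} {y3.1} {y3.2} {y3.3, y4.2}, out.j its boundary


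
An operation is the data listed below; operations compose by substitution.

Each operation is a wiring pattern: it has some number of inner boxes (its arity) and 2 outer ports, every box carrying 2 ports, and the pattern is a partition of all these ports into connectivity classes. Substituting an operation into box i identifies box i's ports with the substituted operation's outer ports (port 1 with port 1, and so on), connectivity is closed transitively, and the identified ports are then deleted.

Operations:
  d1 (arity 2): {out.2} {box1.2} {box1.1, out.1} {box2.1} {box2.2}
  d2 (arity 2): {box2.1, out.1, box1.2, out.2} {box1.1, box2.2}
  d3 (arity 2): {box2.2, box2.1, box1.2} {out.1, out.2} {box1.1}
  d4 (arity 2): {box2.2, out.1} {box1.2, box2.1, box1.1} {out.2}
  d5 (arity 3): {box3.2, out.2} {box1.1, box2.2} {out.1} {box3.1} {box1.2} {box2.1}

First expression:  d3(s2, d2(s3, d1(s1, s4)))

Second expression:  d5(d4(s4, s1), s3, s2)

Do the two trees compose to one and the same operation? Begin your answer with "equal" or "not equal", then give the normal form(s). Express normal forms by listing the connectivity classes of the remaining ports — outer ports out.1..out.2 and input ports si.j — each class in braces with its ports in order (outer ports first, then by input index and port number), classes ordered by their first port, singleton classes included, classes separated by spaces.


The first composite normalizes to {out.1, out.2} {s1.1, s2.2, s3.2} {s1.2} {s2.1} {s3.1} {s4.1} {s4.2}
The second composite normalizes to {out.1} {out.2, s2.2} {s1.1, s4.1, s4.2} {s1.2, s3.2} {s2.1} {s3.1}
The normal forms differ: not equal.

not equal; the first gives {out.1, out.2} {s1.1, s2.2, s3.2} {s1.2} {s2.1} {s3.1} {s4.1} {s4.2} and the second {out.1} {out.2, s2.2} {s1.1, s4.1, s4.2} {s1.2, s3.2} {s2.1} {s3.1}


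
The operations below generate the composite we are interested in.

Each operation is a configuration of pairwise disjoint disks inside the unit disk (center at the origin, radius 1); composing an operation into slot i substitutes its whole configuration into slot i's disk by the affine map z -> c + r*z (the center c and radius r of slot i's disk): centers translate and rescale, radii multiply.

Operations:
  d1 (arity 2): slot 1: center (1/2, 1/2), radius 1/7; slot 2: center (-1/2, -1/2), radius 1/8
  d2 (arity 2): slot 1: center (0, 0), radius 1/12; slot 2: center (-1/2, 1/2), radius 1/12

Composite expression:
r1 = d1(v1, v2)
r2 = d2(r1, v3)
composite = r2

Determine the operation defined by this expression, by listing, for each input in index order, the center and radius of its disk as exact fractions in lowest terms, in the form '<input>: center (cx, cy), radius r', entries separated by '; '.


v1: center (1/24, 1/24), radius 1/84; v2: center (-1/24, -1/24), radius 1/96; v3: center (-1/2, 1/2), radius 1/12


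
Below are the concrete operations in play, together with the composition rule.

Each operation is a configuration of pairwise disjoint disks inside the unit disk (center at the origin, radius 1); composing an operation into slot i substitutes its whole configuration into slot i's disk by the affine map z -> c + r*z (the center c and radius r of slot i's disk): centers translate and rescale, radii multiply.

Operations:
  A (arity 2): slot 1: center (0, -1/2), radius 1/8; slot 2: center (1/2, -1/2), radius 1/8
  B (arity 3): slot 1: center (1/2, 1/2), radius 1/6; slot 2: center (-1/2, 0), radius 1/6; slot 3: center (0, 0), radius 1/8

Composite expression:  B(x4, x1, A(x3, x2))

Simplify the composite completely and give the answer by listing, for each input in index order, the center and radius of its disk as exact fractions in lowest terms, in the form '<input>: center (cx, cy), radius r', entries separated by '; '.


x1: center (-1/2, 0), radius 1/6; x2: center (1/16, -1/16), radius 1/64; x3: center (0, -1/16), radius 1/64; x4: center (1/2, 1/2), radius 1/6

Below B, radii multiply path by path; the x-disk centers shift.
for x4, the 1-step affine chain lands on center (1/2, 1/2), radius 1/6
for x1, the 1-step affine chain lands on center (-1/2, 0), radius 1/6
for x3, the 2-step affine chain lands on center (0, -1/16), radius 1/64
for x2, the 2-step affine chain lands on center (1/16, -1/16), radius 1/64


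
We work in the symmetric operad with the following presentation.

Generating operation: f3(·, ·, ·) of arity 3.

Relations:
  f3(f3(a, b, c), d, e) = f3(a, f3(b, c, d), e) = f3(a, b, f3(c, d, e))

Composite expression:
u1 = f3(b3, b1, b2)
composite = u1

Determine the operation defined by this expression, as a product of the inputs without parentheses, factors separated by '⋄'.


b3 ⋄ b1 ⋄ b2

Associativity of f3 dissolves the nesting; only the b-input order survives.
f3(b3, b1, b2) linearizes to b3 ⋄ b1 ⋄ b2


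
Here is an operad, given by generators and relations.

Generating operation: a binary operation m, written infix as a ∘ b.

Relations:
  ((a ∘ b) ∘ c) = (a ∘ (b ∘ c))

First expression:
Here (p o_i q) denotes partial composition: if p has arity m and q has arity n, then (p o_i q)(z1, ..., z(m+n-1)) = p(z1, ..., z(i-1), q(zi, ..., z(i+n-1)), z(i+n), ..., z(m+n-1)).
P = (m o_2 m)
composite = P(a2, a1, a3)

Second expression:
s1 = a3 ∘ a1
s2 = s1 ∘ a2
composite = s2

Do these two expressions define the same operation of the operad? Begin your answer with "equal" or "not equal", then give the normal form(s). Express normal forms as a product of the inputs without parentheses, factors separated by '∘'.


not equal; first: a2 ∘ a1 ∘ a3; second: a3 ∘ a1 ∘ a2

The first composite normalizes to a2 ∘ a1 ∘ a3
The second composite normalizes to a3 ∘ a1 ∘ a2
The normal forms differ: not equal.


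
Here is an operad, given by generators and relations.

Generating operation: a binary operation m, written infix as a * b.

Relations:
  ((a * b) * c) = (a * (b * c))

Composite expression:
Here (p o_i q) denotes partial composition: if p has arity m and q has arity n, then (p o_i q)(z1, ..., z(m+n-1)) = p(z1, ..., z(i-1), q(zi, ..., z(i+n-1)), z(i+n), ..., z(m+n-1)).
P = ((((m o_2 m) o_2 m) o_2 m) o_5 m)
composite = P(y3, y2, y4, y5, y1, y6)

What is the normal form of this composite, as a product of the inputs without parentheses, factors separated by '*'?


y3 * y2 * y4 * y5 * y1 * y6

The m-tree's shape is irrelevant; the y-reading-order decides.
(y2 * y4) reduces to y2 * y4
((y2 * y4) * y5) reduces to y2 * y4 * y5
(y1 * y6) reduces to y1 * y6
(((y2 * y4) * y5) * (y1 * y6)) reduces to y2 * y4 * y5 * y1 * y6
(y3 * (((y2 * y4) * y5) * (y1 * y6))) reduces to y3 * y2 * y4 * y5 * y1 * y6


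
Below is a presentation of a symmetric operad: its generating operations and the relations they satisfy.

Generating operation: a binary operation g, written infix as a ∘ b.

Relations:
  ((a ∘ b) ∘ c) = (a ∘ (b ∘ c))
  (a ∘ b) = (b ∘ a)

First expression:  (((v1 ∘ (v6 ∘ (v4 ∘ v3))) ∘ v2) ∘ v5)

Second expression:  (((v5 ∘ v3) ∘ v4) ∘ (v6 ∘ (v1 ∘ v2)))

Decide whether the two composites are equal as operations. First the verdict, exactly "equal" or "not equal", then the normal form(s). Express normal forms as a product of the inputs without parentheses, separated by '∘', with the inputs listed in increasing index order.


equal: each reduces to v1 ∘ v2 ∘ v3 ∘ v4 ∘ v5 ∘ v6

In normal form, the first expression is v1 ∘ v2 ∘ v3 ∘ v4 ∘ v5 ∘ v6
In normal form, the second expression is v1 ∘ v2 ∘ v3 ∘ v4 ∘ v5 ∘ v6
One common form — equal.


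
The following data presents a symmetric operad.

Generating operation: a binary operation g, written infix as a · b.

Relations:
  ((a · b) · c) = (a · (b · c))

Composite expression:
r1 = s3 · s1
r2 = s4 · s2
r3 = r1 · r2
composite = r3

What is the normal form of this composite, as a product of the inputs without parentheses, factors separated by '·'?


s3 · s1 · s4 · s2

Every regrouping of g is equal, so read the s-inputs in written order.
(s3 · s1) unparenthesizes to s3 · s1
(s4 · s2) unparenthesizes to s4 · s2
((s3 · s1) · (s4 · s2)) unparenthesizes to s3 · s1 · s4 · s2


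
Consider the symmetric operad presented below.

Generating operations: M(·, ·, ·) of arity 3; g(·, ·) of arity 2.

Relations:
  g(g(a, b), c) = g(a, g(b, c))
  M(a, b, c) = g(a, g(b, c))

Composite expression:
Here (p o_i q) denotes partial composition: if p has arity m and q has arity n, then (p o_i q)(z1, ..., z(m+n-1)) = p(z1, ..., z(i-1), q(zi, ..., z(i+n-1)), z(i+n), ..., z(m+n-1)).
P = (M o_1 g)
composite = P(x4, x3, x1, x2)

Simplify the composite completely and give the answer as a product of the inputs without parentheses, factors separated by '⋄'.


Associativity of M dissolves the nesting; only the x-input order survives.
g(x4, x3) reduces to x4 ⋄ x3
M(g(x4, x3), x1, x2) reduces to x4 ⋄ x3 ⋄ x1 ⋄ x2

x4 ⋄ x3 ⋄ x1 ⋄ x2


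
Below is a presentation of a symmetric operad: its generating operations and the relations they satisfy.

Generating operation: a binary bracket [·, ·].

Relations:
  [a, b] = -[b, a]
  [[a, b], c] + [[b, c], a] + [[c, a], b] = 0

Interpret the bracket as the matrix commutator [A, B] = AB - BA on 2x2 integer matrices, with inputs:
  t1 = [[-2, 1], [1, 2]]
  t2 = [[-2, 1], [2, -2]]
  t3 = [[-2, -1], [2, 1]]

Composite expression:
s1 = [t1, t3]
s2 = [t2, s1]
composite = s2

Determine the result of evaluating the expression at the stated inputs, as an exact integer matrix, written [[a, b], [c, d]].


[[-9, -6], [12, 9]]

[t1, t3] = [[3, 7], [5, -3]]
[t2, [t1, t3]] = [[-9, -6], [12, 9]]


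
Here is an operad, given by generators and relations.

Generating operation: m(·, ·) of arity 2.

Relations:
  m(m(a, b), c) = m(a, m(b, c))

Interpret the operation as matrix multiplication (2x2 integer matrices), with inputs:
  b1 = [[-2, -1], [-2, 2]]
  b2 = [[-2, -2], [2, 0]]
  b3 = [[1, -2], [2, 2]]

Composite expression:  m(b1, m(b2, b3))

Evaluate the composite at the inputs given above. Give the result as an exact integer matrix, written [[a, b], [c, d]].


[[10, 4], [16, -8]]


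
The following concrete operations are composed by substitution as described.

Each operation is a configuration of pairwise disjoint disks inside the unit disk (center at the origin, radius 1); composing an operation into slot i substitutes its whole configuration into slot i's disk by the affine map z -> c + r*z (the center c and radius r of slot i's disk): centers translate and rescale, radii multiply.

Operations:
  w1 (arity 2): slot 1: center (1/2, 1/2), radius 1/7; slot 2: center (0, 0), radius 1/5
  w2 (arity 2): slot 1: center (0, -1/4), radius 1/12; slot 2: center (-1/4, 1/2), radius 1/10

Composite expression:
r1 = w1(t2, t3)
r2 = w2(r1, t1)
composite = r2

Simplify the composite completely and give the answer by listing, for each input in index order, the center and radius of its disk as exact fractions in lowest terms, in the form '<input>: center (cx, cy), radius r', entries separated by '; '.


t1: center (-1/4, 1/2), radius 1/10; t2: center (1/24, -5/24), radius 1/84; t3: center (0, -1/4), radius 1/60


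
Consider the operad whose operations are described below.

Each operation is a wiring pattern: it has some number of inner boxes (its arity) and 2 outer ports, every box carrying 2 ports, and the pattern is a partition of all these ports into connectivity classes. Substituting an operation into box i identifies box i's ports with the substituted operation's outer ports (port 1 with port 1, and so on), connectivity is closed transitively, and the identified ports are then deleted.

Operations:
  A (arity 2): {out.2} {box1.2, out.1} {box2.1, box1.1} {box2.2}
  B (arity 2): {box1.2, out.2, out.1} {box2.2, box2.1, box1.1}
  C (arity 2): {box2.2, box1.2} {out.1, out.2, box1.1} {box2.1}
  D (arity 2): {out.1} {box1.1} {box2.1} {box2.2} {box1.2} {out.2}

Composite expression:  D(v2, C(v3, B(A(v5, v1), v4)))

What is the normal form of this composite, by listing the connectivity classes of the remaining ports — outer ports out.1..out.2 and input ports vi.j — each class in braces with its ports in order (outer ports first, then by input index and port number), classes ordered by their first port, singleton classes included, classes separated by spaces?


{out.1} {out.2} {v1.1, v5.1} {v1.2} {v2.1} {v2.2} {v3.1} {v3.2} {v4.1, v4.2, v5.2}

Substituting into D glues patterns; closure does the rest.
after A, the pattern on (v5, v1) reads {out.1, v5.2} {out.2} {v1.1, v5.1} {v1.2} (out.j = its outer ports)
after B, the pattern on (v5, v1, v4) reads {out.1, out.2} {v1.1, v5.1} {v1.2} {v4.1, v4.2, v5.2} (out.j = its outer ports)
after C, the pattern on (v3, v5, v1, v4) reads {out.1, out.2, v3.1} {v1.1, v5.1} {v1.2} {v3.2} {v4.1, v4.2, v5.2} (out.j = its outer ports)
after D, the pattern on (v2, v3, v5, v1, v4) reads {out.1} {out.2} {v1.1, v5.1} {v1.2} {v2.1} {v2.2} {v3.1} {v3.2} {v4.1, v4.2, v5.2} (out.j = its outer ports)


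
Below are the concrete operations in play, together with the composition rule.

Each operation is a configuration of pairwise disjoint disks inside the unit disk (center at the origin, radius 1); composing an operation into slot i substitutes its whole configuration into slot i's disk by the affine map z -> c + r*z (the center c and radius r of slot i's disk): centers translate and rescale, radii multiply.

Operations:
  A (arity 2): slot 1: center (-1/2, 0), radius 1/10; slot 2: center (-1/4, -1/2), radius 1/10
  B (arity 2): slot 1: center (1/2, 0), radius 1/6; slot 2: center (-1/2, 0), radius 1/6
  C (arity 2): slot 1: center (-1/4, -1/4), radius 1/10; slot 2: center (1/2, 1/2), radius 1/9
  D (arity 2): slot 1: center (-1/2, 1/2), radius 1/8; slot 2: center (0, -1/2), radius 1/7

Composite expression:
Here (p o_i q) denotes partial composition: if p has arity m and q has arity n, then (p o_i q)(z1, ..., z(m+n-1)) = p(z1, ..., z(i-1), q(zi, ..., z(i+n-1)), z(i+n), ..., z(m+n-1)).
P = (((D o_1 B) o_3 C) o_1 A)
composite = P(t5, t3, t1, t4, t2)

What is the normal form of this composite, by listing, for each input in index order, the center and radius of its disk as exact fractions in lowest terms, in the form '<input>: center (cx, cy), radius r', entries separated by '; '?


t1: center (-9/16, 1/2), radius 1/48; t2: center (1/14, -3/7), radius 1/63; t3: center (-85/192, 47/96), radius 1/480; t4: center (-1/28, -15/28), radius 1/70; t5: center (-43/96, 1/2), radius 1/480


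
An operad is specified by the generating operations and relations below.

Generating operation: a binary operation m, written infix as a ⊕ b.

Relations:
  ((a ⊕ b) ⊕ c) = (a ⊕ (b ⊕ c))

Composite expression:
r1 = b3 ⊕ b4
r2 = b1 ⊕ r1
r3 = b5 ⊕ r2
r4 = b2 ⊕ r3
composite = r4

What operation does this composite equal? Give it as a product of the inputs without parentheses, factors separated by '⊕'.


b2 ⊕ b5 ⊕ b1 ⊕ b3 ⊕ b4


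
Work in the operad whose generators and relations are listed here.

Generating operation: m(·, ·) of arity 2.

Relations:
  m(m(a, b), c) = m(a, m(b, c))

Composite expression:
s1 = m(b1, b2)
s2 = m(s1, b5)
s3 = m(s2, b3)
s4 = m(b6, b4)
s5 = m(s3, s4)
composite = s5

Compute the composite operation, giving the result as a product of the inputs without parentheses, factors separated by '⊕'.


b1 ⊕ b2 ⊕ b5 ⊕ b3 ⊕ b6 ⊕ b4

Associativity of m dissolves the nesting; only the b-input order survives.
m(b1, b2) collapses to b1 ⊕ b2
m(m(b1, b2), b5) collapses to b1 ⊕ b2 ⊕ b5
m(m(m(b1, b2), b5), b3) collapses to b1 ⊕ b2 ⊕ b5 ⊕ b3
m(b6, b4) collapses to b6 ⊕ b4
m(m(m(m(b1, b2), b5), b3), m(b6, b4)) collapses to b1 ⊕ b2 ⊕ b5 ⊕ b3 ⊕ b6 ⊕ b4


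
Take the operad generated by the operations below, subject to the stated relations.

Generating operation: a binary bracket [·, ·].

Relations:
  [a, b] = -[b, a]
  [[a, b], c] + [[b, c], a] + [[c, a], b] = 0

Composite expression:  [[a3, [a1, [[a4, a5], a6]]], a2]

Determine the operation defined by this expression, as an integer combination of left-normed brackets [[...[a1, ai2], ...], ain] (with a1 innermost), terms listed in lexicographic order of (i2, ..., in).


-[[[[[a1, a4], a5], a6], a3], a2] + [[[[[a1, a5], a4], a6], a3], a2] + [[[[[a1, a6], a4], a5], a3], a2] - [[[[[a1, a6], a5], a4], a3], a2]

Left-normed coefficients sit on the a1-initial expansion words.
Composite bracket: [[a3, [a1, [[a4, a5], a6]]], a2]
Applying ab - ba throughout gives 32 signed words (2^5 = 32).
The a1-initial words carry the normal form:
  word a1a4a5a6a3a2 has sign -1, contributing -[[[[[a1, a4], a5], a6], a3], a2]
  word a1a5a4a6a3a2 has sign +1, contributing +[[[[[a1, a5], a4], a6], a3], a2]
  word a1a6a4a5a3a2 has sign +1, contributing +[[[[[a1, a6], a4], a5], a3], a2]
  word a1a6a5a4a3a2 has sign -1, contributing -[[[[[a1, a6], a5], a4], a3], a2]


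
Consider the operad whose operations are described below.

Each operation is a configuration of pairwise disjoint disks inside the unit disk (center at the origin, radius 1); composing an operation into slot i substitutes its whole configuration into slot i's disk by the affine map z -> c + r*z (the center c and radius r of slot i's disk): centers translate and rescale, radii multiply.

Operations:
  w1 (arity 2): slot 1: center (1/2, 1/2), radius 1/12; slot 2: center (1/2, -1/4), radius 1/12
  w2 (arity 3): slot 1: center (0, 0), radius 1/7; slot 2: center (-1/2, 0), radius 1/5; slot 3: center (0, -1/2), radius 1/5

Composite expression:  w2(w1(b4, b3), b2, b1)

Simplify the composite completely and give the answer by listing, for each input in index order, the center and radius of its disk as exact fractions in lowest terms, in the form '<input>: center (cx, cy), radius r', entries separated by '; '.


b1: center (0, -1/2), radius 1/5; b2: center (-1/2, 0), radius 1/5; b3: center (1/14, -1/28), radius 1/84; b4: center (1/14, 1/14), radius 1/84

Nesting under w2 composes maps z -> c + r*z down each b-path.
b4: after 2 affine steps, its disk has center (1/14, 1/14), radius 1/84
b3: after 2 affine steps, its disk has center (1/14, -1/28), radius 1/84
b2: after 1 affine step, its disk has center (-1/2, 0), radius 1/5
b1: after 1 affine step, its disk has center (0, -1/2), radius 1/5


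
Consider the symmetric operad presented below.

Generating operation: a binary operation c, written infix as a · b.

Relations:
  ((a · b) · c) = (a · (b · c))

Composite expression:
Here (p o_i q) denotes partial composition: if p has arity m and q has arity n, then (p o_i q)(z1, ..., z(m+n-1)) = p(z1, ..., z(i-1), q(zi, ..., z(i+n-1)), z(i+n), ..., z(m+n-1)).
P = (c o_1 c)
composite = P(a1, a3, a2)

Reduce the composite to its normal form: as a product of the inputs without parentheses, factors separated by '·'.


a1 · a3 · a2

All parenthesizations of c agree; list the a-inputs left to right.
(a1 · a3) collapses to a1 · a3
((a1 · a3) · a2) collapses to a1 · a3 · a2


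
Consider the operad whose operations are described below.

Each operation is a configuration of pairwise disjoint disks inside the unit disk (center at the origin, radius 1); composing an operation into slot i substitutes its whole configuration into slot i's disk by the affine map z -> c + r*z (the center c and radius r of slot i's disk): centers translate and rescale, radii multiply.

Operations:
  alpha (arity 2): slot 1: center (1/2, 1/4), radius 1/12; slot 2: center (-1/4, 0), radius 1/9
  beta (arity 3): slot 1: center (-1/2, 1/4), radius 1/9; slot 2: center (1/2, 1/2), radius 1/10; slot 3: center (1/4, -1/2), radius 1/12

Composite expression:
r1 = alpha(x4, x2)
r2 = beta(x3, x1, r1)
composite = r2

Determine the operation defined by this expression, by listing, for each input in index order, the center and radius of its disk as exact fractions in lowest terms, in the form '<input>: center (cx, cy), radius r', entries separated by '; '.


x1: center (1/2, 1/2), radius 1/10; x2: center (11/48, -1/2), radius 1/108; x3: center (-1/2, 1/4), radius 1/9; x4: center (7/24, -23/48), radius 1/144

Nesting under beta composes maps z -> c + r*z down each x-path.
x3 passes through 1 substitution, ending at center (-1/2, 1/4), radius 1/9
x1 passes through 1 substitution, ending at center (1/2, 1/2), radius 1/10
x4 passes through 2 substitutions, ending at center (7/24, -23/48), radius 1/144
x2 passes through 2 substitutions, ending at center (11/48, -1/2), radius 1/108


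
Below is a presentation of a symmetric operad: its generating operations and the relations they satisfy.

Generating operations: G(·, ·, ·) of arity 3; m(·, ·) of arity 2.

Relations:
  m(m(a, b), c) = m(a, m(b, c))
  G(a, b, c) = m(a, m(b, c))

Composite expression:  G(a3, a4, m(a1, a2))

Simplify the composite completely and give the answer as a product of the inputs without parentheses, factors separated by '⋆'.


a3 ⋆ a4 ⋆ a1 ⋆ a2

Under associativity of G, the answer is the a's in reading order.
m(a1, a2) unparenthesizes to a1 ⋆ a2
G(a3, a4, m(a1, a2)) unparenthesizes to a3 ⋆ a4 ⋆ a1 ⋆ a2


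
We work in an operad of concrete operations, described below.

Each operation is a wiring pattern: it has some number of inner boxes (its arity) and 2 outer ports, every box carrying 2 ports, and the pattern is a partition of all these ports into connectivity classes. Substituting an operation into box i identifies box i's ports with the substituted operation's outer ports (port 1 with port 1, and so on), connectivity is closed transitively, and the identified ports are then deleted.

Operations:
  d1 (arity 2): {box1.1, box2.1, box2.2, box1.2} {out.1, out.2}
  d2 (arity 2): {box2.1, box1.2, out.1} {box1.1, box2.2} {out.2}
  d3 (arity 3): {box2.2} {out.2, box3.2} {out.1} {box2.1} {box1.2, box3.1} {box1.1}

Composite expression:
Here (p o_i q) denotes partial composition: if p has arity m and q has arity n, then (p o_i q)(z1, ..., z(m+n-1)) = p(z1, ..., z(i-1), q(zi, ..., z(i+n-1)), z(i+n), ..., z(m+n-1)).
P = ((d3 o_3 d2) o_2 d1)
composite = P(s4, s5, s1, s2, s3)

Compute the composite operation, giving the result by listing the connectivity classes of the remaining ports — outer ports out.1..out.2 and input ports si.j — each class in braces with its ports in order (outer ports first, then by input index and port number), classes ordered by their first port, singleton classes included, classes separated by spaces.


{out.1} {out.2} {s1.1, s1.2, s5.1, s5.2} {s2.1, s3.2} {s2.2, s3.1, s4.2} {s4.1}

Reachability decides: close wires over d3-identified ports.
through d1, on inputs (s5, s1): {out.1, out.2} {s1.1, s1.2, s5.1, s5.2} (out.j = stage outer ports)
through d2, on inputs (s2, s3): {out.1, s2.2, s3.1} {out.2} {s2.1, s3.2} (out.j = stage outer ports)
through d3, on inputs (s4, s5, s1, s2, s3): {out.1} {out.2} {s1.1, s1.2, s5.1, s5.2} {s2.1, s3.2} {s2.2, s3.1, s4.2} {s4.1} (out.j = stage outer ports)


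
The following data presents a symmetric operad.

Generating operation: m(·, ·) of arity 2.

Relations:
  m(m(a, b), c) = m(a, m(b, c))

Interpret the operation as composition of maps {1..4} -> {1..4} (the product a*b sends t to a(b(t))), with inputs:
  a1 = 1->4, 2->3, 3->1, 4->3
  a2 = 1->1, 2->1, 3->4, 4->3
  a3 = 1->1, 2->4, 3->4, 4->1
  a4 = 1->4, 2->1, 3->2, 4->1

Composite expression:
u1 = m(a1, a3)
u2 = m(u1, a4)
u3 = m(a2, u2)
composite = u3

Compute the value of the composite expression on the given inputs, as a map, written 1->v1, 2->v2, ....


1->3, 2->3, 3->4, 4->3

m(a1, a3) = 1->4, 2->3, 3->3, 4->4
m(m(a1, a3), a4) = 1->4, 2->4, 3->3, 4->4
m(a2, m(m(a1, a3), a4)) = 1->3, 2->3, 3->4, 4->3


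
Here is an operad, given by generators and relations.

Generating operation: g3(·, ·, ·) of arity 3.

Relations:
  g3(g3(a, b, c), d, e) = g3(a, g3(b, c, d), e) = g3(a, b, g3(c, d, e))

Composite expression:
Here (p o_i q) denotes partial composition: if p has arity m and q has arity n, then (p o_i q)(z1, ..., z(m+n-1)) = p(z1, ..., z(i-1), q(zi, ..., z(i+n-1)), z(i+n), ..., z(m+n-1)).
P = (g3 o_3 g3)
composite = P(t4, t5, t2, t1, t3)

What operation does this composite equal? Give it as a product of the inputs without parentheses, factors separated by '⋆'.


t4 ⋆ t5 ⋆ t2 ⋆ t1 ⋆ t3

Associativity of g3 dissolves the nesting; only the t-input order survives.
g3(t2, t1, t3) collapses to t2 ⋆ t1 ⋆ t3
g3(t4, t5, g3(t2, t1, t3)) collapses to t4 ⋆ t5 ⋆ t2 ⋆ t1 ⋆ t3


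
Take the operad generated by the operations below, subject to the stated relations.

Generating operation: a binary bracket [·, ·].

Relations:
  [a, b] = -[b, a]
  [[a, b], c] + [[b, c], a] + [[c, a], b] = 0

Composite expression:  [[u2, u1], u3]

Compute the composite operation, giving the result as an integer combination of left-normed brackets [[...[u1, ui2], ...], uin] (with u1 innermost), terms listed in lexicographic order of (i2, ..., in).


-[[u1, u2], u3]

Skip Jacobi rewriting: expand, keep u1-initial words, read off terms.
Composite bracket: [[u2, u1], u3]
Full expansion: 4 signed words from ab - ba (2^2 = 4).
Words beginning with u1 determine it all:
  from u1u2u3, sign -1: term -[[u1, u2], u3]


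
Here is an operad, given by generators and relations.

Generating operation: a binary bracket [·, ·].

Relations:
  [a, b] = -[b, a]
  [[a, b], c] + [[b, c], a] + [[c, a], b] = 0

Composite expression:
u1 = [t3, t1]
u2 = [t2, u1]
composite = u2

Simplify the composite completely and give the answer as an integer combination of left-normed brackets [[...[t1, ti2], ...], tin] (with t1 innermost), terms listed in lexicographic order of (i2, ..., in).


Skip Jacobi rewriting: expand, keep t1-initial words, read off terms.
Composite bracket: [t2, [t3, t1]]
The bracket unfolds into 4 signed words via [a, b] = ab - ba (2^2 = 4).
Only words starting with t1 matter:
  t1t3t2 (sign +1) contributes +[[t1, t3], t2]

[[t1, t3], t2]


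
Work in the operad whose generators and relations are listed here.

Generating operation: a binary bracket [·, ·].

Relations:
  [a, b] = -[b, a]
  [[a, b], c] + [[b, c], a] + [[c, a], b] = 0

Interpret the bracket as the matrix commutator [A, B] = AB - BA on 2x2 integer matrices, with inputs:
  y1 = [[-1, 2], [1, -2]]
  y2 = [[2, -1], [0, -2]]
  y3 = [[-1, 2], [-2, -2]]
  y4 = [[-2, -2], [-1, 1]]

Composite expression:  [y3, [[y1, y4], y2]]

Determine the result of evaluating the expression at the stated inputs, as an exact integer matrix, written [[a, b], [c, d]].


[[-48, -8], [16, 48]]


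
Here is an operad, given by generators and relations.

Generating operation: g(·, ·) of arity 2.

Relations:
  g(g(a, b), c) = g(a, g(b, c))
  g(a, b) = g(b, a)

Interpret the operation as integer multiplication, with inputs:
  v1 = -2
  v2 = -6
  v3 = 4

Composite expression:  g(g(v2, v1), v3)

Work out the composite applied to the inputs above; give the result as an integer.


48

g(v2, v1) = 12
g(g(v2, v1), v3) = 48


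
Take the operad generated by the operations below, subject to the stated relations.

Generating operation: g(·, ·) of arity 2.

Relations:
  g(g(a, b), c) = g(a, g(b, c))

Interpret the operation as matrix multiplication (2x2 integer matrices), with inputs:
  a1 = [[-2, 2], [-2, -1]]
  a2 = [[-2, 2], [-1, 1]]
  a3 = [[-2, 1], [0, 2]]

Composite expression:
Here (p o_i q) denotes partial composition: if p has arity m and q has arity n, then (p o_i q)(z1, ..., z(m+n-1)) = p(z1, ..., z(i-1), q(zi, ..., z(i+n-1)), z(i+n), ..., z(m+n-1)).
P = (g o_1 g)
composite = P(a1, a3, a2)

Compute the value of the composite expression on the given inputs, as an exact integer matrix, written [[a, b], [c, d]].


g(a1, a3) = [[4, 2], [4, -4]]
g(g(a1, a3), a2) = [[-10, 10], [-4, 4]]

[[-10, 10], [-4, 4]]


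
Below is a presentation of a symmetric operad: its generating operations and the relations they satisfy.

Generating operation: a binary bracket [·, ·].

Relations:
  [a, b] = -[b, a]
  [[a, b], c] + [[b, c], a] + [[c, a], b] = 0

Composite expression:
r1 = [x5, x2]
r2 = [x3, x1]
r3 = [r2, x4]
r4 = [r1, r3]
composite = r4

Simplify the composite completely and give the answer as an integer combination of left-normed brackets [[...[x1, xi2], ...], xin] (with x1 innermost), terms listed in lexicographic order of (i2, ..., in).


-[[[[x1, x3], x4], x2], x5] + [[[[x1, x3], x4], x5], x2]


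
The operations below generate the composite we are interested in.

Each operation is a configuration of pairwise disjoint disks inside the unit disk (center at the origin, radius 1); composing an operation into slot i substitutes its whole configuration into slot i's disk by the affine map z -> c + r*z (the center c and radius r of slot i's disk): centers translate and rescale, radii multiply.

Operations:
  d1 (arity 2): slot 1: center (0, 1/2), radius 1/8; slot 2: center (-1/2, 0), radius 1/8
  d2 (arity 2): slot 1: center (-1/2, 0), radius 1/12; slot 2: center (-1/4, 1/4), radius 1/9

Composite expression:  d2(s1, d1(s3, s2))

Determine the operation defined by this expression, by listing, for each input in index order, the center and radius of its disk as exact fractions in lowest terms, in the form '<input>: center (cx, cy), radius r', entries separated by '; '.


Each s-disk chains the slot maps above it in d2; radii multiply.
tracing s1 down its 1-map path: center (-1/2, 0), radius 1/12
tracing s3 down its 2-map path: center (-1/4, 11/36), radius 1/72
tracing s2 down its 2-map path: center (-11/36, 1/4), radius 1/72

s1: center (-1/2, 0), radius 1/12; s2: center (-11/36, 1/4), radius 1/72; s3: center (-1/4, 11/36), radius 1/72


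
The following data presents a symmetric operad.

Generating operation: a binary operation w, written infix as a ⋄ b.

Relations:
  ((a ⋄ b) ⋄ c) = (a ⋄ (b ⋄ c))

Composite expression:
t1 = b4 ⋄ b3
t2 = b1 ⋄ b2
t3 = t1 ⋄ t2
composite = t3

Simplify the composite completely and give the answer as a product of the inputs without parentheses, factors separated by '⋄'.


Every regrouping of w is equal, so read the b-inputs in written order.
(b4 ⋄ b3) collapses to b4 ⋄ b3
(b1 ⋄ b2) collapses to b1 ⋄ b2
((b4 ⋄ b3) ⋄ (b1 ⋄ b2)) collapses to b4 ⋄ b3 ⋄ b1 ⋄ b2

b4 ⋄ b3 ⋄ b1 ⋄ b2


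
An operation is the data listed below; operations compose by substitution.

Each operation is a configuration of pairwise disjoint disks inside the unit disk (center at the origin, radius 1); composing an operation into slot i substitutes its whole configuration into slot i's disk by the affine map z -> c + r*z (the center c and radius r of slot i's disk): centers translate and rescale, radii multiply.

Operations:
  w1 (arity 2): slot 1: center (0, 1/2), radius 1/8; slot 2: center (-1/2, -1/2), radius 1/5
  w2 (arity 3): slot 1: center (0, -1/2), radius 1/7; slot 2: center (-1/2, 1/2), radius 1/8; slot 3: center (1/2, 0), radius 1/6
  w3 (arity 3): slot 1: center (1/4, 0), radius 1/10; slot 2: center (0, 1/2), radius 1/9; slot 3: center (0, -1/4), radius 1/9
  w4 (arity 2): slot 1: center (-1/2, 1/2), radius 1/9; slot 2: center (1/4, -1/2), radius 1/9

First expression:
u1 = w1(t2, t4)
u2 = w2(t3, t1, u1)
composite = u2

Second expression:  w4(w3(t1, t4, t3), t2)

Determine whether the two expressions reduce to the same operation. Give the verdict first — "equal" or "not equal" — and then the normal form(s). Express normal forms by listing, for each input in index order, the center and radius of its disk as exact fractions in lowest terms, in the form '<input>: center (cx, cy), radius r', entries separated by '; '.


not equal — first t1: center (-1/2, 1/2), radius 1/8; t2: center (1/2, 1/12), radius 1/48; t3: center (0, -1/2), radius 1/7; t4: center (5/12, -1/12), radius 1/30, second t1: center (-17/36, 1/2), radius 1/90; t2: center (1/4, -1/2), radius 1/9; t3: center (-1/2, 17/36), radius 1/81; t4: center (-1/2, 5/9), radius 1/81


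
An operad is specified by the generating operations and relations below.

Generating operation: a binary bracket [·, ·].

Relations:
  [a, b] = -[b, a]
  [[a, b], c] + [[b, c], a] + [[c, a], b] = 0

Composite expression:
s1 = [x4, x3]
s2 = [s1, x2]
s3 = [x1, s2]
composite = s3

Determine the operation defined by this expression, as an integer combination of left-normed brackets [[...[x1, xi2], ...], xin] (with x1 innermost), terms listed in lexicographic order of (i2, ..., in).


[[[x1, x2], x3], x4] - [[[x1, x2], x4], x3] - [[[x1, x3], x4], x2] + [[[x1, x4], x3], x2]

Antisymmetry and Jacobi reduce to x1-anchored left-normed brackets.
Composite bracket: [x1, [[x4, x3], x2]]
Applying ab - ba throughout gives 8 signed words (2^3 = 8).
Words beginning with x1 determine it all:
  from x1x2x3x4, sign +1: term +[[[x1, x2], x3], x4]
  from x1x2x4x3, sign -1: term -[[[x1, x2], x4], x3]
  from x1x3x4x2, sign -1: term -[[[x1, x3], x4], x2]
  from x1x4x3x2, sign +1: term +[[[x1, x4], x3], x2]


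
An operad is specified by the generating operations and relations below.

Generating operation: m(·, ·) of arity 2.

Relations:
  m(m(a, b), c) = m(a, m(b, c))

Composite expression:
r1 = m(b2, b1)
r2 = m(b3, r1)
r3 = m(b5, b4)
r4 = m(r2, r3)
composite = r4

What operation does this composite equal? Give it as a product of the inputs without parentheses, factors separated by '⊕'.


b3 ⊕ b2 ⊕ b1 ⊕ b5 ⊕ b4

Under associativity of m, the answer is the b's in reading order.
m(b2, b1) reduces to b2 ⊕ b1
m(b3, m(b2, b1)) reduces to b3 ⊕ b2 ⊕ b1
m(b5, b4) reduces to b5 ⊕ b4
m(m(b3, m(b2, b1)), m(b5, b4)) reduces to b3 ⊕ b2 ⊕ b1 ⊕ b5 ⊕ b4


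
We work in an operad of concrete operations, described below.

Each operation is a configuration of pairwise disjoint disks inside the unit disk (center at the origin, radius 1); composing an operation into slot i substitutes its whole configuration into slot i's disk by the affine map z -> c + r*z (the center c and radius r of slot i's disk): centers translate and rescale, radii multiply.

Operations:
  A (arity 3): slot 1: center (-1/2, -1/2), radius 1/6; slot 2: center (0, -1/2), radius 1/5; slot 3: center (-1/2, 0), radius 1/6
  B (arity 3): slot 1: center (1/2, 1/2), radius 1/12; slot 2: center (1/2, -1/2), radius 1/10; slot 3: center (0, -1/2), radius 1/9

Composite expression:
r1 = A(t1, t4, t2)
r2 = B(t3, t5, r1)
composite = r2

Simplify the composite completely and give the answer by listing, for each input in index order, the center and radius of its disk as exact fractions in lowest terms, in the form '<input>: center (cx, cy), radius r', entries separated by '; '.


Nesting under B composes maps z -> c + r*z down each t-path.
t3: after 1 affine step, its disk has center (1/2, 1/2), radius 1/12
t5: after 1 affine step, its disk has center (1/2, -1/2), radius 1/10
t1: after 2 affine steps, its disk has center (-1/18, -5/9), radius 1/54
t4: after 2 affine steps, its disk has center (0, -5/9), radius 1/45
t2: after 2 affine steps, its disk has center (-1/18, -1/2), radius 1/54

t1: center (-1/18, -5/9), radius 1/54; t2: center (-1/18, -1/2), radius 1/54; t3: center (1/2, 1/2), radius 1/12; t4: center (0, -5/9), radius 1/45; t5: center (1/2, -1/2), radius 1/10
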